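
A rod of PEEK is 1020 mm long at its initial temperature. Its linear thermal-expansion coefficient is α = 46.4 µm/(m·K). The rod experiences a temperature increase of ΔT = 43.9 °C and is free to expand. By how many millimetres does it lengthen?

2.08 mm

ΔL = α·L₀·ΔT = 46.4×10⁻⁶ × 1020 mm × 43.90 K = 2.08 mm.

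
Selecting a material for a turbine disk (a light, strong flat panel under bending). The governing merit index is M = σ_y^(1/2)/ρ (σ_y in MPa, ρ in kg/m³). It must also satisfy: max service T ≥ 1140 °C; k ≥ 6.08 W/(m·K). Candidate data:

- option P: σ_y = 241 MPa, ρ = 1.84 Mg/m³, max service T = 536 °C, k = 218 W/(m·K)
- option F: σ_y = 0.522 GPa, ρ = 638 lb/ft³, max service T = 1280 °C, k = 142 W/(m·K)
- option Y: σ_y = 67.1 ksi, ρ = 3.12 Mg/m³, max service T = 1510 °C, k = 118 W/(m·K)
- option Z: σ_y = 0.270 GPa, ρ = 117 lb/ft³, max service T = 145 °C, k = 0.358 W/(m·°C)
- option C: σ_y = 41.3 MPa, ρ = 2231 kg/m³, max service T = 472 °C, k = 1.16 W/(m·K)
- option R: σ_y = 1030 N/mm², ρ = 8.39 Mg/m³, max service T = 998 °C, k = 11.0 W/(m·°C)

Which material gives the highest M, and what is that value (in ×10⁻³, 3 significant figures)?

option Y, M = 6.89×10⁻³

Screen on constraints: max service T ≥ 1140 °C; k ≥ 6.08 W/(m·K). Survivors: option F, option Y.
Convert each candidate to consistent units, then evaluate M:
  option F: σ_y = 522.0 MPa, ρ = 10220 kg/m³
  option Y: σ_y = 462.6 MPa, ρ = 3120 kg/m³
  option Y: M = 6.89×10⁻³
  option F: M = 2.24×10⁻³
Highest index: option Y.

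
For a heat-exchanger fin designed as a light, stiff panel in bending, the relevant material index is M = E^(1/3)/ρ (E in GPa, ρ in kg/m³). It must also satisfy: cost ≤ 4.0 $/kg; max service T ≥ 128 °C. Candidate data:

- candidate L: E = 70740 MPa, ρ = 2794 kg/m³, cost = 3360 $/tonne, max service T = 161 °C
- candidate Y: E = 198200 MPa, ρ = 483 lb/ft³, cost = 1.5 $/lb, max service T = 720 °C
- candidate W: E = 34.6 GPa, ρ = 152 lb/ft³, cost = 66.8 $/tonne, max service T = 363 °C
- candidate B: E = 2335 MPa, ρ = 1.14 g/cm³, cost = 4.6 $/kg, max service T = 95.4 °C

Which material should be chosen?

candidate L

Screen on constraints: cost ≤ 4.0 $/kg; max service T ≥ 128 °C. Survivors: candidate L, candidate Y, candidate W.
After converting to SI:
  candidate L: E = 70.74 GPa, ρ = 2794 kg/m³
  candidate Y: E = 198.2 GPa, ρ = 7737 kg/m³
  candidate W: E = 34.60 GPa, ρ = 2435 kg/m³
  candidate L: M = 1.48×10⁻³
  candidate W: M = 1.34×10⁻³
  candidate Y: M = 0.754×10⁻³
Highest index: candidate L.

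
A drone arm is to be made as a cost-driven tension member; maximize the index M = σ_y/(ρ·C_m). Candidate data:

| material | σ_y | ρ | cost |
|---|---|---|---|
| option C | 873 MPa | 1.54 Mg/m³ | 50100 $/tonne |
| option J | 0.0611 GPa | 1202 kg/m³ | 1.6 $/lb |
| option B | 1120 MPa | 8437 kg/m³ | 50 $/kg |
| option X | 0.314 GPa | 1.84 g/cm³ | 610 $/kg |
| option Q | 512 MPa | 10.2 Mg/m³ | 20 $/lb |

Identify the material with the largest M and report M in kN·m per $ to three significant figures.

option J, M = 14.4 kN·m per $

After converting to SI:
  option C: σ_y = 873.0 MPa, ρ = 1540 kg/m³, cost = 50.10 $/kg
  option J: σ_y = 61.10 MPa, ρ = 1202 kg/m³, cost = 3.527 $/kg
  option B: σ_y = 1120 MPa, ρ = 8437 kg/m³, cost = 50.00 $/kg
  option X: σ_y = 314.0 MPa, ρ = 1840 kg/m³, cost = 610.0 $/kg
  option Q: σ_y = 512.0 MPa, ρ = 10200 kg/m³, cost = 44.09 $/kg
  option J: M = 14.4 kN·m per $
  option C: M = 11.3 kN·m per $
  option B: M = 2.65 kN·m per $
  option Q: M = 1.14 kN·m per $
  option X: M = 0.280 kN·m per $
Highest index: option J.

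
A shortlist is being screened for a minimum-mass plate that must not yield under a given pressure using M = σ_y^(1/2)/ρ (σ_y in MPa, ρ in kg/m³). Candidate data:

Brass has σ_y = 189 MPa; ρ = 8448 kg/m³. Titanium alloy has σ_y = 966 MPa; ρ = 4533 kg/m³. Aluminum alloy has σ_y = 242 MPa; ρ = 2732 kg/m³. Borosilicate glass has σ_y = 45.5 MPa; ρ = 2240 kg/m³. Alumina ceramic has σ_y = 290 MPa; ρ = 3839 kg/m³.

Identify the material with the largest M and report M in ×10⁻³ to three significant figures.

Evaluate M for each candidate:
  titanium alloy: M = 6.86×10⁻³
  aluminum alloy: M = 5.69×10⁻³
  alumina ceramic: M = 4.44×10⁻³
  borosilicate glass: M = 3.01×10⁻³
  brass: M = 1.63×10⁻³
The maximum is for titanium alloy.

titanium alloy, M = 6.86×10⁻³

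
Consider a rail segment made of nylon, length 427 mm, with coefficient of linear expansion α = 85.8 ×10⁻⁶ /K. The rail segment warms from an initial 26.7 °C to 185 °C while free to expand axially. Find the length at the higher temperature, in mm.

ΔT = 185 − 26.7 = 158.3 K.
ΔL = α·L₀·ΔT = 85.8×10⁻⁶ × 427 mm × 158.3 K = 5.80 mm.
L = L₀ + ΔL = 427 + 5.80 = 432.80 mm.

432.80 mm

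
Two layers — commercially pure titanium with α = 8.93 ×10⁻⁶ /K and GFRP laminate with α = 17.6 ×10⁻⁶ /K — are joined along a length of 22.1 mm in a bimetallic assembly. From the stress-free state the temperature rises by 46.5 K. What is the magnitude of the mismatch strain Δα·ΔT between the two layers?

Δα = |8.93 − 17.6|×10⁻⁶/K = 8.67×10⁻⁶/K.
Mismatch strain = Δα·ΔT = 8.67×10⁻⁶ × 46.5 = 4.03×10⁻⁴.

4.03×10⁻⁴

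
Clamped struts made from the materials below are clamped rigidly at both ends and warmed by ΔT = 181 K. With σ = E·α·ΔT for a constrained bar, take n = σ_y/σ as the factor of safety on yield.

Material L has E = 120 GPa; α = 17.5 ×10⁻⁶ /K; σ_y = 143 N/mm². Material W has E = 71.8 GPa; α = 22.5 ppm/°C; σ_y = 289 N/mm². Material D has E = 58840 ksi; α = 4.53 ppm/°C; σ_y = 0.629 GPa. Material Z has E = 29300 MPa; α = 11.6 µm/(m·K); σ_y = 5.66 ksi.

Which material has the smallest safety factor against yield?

material L

In consistent units (E in GPa, α in ×10⁻⁶/K, σ_y in MPa):
  material L: E = 120.0, α = 17.5, σ_y = 143.0 → σ = 380 MPa, n = 0.376
  material W: E = 71.80, α = 22.5, σ_y = 289.0 → σ = 292 MPa, n = 0.988
  material D: E = 405.7, α = 4.53, σ_y = 629.0 → σ = 333 MPa, n = 1.89
  material Z: E = 29.30, α = 11.6, σ_y = 39.02 → σ = 61.5 MPa, n = 0.634
The minimum is material L at n = 0.376.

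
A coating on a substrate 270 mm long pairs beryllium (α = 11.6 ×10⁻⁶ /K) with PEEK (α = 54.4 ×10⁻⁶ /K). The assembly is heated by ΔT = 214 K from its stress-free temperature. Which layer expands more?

PEEK

α(beryllium) = 11.6×10⁻⁶/K vs α(PEEK) = 54.4×10⁻⁶/K.
Higher α expands more for the same ΔT: PEEK.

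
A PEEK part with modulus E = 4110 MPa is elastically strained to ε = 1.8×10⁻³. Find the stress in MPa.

E = 4110 MPa = 4.110 GPa.
σ = E·ε = 4110 MPa × 1.8×10⁻³ = 7.40 MPa.

7.40 MPa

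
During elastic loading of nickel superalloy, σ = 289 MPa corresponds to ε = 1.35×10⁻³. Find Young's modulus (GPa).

214 GPa

E = σ/ε = 289 MPa / 1.35×10⁻³ = 214100 MPa = 214 GPa.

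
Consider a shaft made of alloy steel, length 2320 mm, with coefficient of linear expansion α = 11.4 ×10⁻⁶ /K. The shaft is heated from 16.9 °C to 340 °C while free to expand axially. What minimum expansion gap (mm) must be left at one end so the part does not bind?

ΔT = 340 − 16.9 = 323.1 K.
ΔL = α·L₀·ΔT = 11.4×10⁻⁶ × 2320 mm × 323.1 K = 8.55 mm.

8.55 mm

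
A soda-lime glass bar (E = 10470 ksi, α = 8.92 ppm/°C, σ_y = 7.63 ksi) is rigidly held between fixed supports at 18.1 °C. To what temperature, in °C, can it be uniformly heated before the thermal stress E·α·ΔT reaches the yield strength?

E = 10470 ksi = 72.19 GPa.
σ_y = 7.63 ksi = 52.61 MPa.
E·α·ΔT = 52.61 MPa ⇒ ΔT = 52.61 / (72.19×10³ × 8.92×10⁻⁶) = 81.70 K.
T = 18.1 + 81.70 = 99.80 °C.

99.8 °C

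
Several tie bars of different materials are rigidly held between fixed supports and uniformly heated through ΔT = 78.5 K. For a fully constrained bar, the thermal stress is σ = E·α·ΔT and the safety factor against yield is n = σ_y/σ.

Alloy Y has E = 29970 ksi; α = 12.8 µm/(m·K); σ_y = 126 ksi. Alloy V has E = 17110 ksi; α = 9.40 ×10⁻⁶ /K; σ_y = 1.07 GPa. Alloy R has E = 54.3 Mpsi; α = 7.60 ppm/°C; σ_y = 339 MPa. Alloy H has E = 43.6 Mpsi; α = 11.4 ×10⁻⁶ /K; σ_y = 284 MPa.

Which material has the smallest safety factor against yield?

alloy H

With everything in SI (GPa, ×10⁻⁶/K, MPa):
  alloy Y: E = 206.6, α = 12.8, σ_y = 868.7 → σ = 208 MPa, n = 4.18
  alloy V: E = 118.0, α = 9.40, σ_y = 1070 → σ = 87.0 MPa, n = 12.3
  alloy R: E = 374.4, α = 7.60, σ_y = 339.0 → σ = 223 MPa, n = 1.52
  alloy H: E = 300.6, α = 11.4, σ_y = 284.0 → σ = 269 MPa, n = 1.06
Alloy H has the lowest safety factor, n = 1.06.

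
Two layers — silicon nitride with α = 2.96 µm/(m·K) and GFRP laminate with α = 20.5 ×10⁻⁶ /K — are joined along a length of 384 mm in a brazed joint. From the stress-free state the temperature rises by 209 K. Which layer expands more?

GFRP laminate

α(silicon nitride) = 2.96×10⁻⁶/K vs α(GFRP laminate) = 20.5×10⁻⁶/K.
Higher α expands more for the same ΔT: GFRP laminate.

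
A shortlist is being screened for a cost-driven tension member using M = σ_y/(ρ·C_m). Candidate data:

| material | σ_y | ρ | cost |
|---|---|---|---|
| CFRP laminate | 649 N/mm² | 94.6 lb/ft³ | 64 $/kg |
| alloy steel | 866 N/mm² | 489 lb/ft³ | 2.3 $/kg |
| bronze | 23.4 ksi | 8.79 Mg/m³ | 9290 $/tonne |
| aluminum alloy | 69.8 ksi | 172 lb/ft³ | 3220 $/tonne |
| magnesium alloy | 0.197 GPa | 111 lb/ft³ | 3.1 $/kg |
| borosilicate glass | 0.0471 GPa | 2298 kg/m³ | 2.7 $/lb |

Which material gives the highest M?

Convert each candidate to consistent units, then evaluate M:
  CFRP laminate: σ_y = 649.0 MPa, ρ = 1515 kg/m³, cost = 64.00 $/kg
  alloy steel: σ_y = 866.0 MPa, ρ = 7833 kg/m³, cost = 2.300 $/kg
  bronze: σ_y = 161.3 MPa, ρ = 8790 kg/m³, cost = 9.290 $/kg
  aluminum alloy: σ_y = 481.3 MPa, ρ = 2755 kg/m³, cost = 3.220 $/kg
  magnesium alloy: σ_y = 197.0 MPa, ρ = 1778 kg/m³, cost = 3.100 $/kg
  borosilicate glass: σ_y = 47.10 MPa, ρ = 2298 kg/m³, cost = 5.952 $/kg
  aluminum alloy: M = 54.2 kN·m per $
  alloy steel: M = 48.1 kN·m per $
  magnesium alloy: M = 35.7 kN·m per $
  CFRP laminate: M = 6.69 kN·m per $
  borosilicate glass: M = 3.44 kN·m per $
  bronze: M = 1.98 kN·m per $
The maximum is for aluminum alloy.

aluminum alloy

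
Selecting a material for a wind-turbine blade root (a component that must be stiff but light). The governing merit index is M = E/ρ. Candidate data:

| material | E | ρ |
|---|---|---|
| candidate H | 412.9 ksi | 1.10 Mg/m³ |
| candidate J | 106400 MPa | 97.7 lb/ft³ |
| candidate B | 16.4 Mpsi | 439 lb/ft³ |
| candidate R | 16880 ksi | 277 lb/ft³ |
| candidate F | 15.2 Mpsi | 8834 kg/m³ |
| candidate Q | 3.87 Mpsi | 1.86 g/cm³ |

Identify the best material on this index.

candidate J

After converting to SI:
  candidate H: E = 2.847 GPa, ρ = 1100 kg/m³
  candidate J: E = 106.4 GPa, ρ = 1565 kg/m³
  candidate B: E = 113.1 GPa, ρ = 7032 kg/m³
  candidate R: E = 116.4 GPa, ρ = 4437 kg/m³
  candidate F: E = 104.8 GPa, ρ = 8834 kg/m³
  candidate Q: E = 26.68 GPa, ρ = 1860 kg/m³
  candidate J: M = 68.0 MN·m/kg
  candidate R: M = 26.2 MN·m/kg
  candidate B: M = 16.1 MN·m/kg
  candidate Q: M = 14.3 MN·m/kg
  candidate F: M = 11.9 MN·m/kg
  candidate H: M = 2.59 MN·m/kg
The maximum is for candidate J.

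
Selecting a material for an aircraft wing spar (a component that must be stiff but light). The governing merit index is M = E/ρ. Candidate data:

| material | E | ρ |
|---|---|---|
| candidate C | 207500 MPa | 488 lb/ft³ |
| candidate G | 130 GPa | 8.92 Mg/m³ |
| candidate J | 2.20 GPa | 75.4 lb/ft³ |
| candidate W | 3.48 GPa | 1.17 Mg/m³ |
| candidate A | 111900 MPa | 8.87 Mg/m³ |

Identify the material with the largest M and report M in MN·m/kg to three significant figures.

Putting every candidate on a common basis:
  candidate C: E = 207.5 GPa, ρ = 7817 kg/m³
  candidate G: E = 130.0 GPa, ρ = 8920 kg/m³
  candidate J: E = 2.200 GPa, ρ = 1208 kg/m³
  candidate W: E = 3.480 GPa, ρ = 1170 kg/m³
  candidate A: E = 111.9 GPa, ρ = 8870 kg/m³
  candidate C: M = 26.5 MN·m/kg
  candidate G: M = 14.6 MN·m/kg
  candidate A: M = 12.6 MN·m/kg
  candidate W: M = 2.97 MN·m/kg
  candidate J: M = 1.82 MN·m/kg
Candidate C ranks first.

candidate C, M = 26.5 MN·m/kg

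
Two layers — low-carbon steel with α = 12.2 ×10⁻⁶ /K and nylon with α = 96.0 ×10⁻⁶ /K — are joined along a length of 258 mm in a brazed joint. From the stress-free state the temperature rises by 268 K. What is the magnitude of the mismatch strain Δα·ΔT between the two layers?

0.0225

Δα = |12.2 − 96.0|×10⁻⁶/K = 83.8×10⁻⁶/K.
Mismatch strain = Δα·ΔT = 83.8×10⁻⁶ × 268.0 = 0.0225.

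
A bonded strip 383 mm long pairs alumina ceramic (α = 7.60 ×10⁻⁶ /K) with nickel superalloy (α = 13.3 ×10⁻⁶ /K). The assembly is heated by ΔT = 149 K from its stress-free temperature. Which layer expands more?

nickel superalloy

α(alumina ceramic) = 7.60×10⁻⁶/K vs α(nickel superalloy) = 13.3×10⁻⁶/K.
Higher α expands more for the same ΔT: nickel superalloy.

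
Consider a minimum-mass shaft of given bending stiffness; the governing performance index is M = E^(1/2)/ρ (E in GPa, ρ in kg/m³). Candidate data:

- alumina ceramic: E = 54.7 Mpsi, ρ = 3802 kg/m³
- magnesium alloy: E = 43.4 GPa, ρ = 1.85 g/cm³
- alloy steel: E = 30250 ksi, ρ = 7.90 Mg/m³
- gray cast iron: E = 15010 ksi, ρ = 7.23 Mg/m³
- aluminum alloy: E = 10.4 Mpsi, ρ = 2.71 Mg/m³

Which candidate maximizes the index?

Convert each candidate to consistent units, then evaluate M:
  alumina ceramic: E = 377.1 GPa, ρ = 3802 kg/m³
  magnesium alloy: E = 43.40 GPa, ρ = 1850 kg/m³
  alloy steel: E = 208.6 GPa, ρ = 7900 kg/m³
  gray cast iron: E = 103.5 GPa, ρ = 7230 kg/m³
  aluminum alloy: E = 71.71 GPa, ρ = 2710 kg/m³
  alumina ceramic: M = 5.11×10⁻³
  magnesium alloy: M = 3.56×10⁻³
  aluminum alloy: M = 3.12×10⁻³
  alloy steel: M = 1.83×10⁻³
  gray cast iron: M = 1.41×10⁻³
Alumina ceramic ranks first.

alumina ceramic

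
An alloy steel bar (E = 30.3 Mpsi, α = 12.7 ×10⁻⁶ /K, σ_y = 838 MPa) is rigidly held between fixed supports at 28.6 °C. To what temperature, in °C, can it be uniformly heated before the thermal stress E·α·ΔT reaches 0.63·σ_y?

228 °C

E = 30.3 Mpsi = 208.9 GPa.
E·α·ΔT = 527.9 MPa ⇒ ΔT = 527.9 / (208.9×10³ × 12.7×10⁻⁶) = 199.0 K.
T = 28.6 + 199.0 = 227.6 °C.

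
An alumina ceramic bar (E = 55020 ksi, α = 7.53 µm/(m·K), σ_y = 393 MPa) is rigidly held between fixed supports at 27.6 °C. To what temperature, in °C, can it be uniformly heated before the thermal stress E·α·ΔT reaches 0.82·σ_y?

E = 55020 ksi = 379.3 GPa.
E·α·ΔT = 322.3 MPa ⇒ ΔT = 322.3 / (379.3×10³ × 7.53×10⁻⁶) = 112.8 K.
T = 27.6 + 112.8 = 140.4 °C.

140 °C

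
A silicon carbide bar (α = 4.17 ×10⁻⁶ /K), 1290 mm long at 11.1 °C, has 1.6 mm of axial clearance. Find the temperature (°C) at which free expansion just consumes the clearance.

α·L₀·ΔT = 1.6 mm ⇒ ΔT = 1.6 / (4.17×10⁻⁶ × 1290.0) = 297.4 K.
T = 11.1 + 297.4 = 308.5 °C.

309 °C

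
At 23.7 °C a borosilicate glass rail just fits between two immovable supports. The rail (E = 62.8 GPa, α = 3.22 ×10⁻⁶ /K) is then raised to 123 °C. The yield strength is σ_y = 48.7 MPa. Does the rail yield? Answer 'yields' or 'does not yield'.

ΔT = 99.30 K. Constrained thermal stress σ = E·α·ΔT = 62.80×10³ MPa × 3.22×10⁻⁶ × 99.30 = 20.1 MPa (compressive).
Compare to σ_y = 48.7 MPa: σ < σ_y, so it does not yield.

does not yield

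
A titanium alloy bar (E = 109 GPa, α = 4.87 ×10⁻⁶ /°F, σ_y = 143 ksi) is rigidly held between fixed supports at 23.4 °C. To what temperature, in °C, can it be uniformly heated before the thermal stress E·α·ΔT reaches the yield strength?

1060 °C

α = 4.87×10⁻⁶/°F × 9/5 = 8.77×10⁻⁶/K.
σ_y = 143 ksi = 986.0 MPa.
E·α·ΔT = 986.0 MPa ⇒ ΔT = 986.0 / (109.0×10³ × 8.77×10⁻⁶) = 1032 K.
T = 23.4 + 1032 = 1055 °C.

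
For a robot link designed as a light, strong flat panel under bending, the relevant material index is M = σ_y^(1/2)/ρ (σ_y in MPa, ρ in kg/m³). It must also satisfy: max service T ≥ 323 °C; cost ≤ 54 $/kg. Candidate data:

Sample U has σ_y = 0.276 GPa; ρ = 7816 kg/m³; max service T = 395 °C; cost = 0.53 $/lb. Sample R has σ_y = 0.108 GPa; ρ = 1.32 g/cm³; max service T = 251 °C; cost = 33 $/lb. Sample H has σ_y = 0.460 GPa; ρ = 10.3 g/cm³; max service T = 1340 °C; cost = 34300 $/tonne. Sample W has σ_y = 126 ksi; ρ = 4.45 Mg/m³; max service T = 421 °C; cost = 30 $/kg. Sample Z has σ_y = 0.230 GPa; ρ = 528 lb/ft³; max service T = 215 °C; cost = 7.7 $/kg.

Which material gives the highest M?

Screen on constraints: max service T ≥ 323 °C; cost ≤ 54 $/kg. Survivors: sample U, sample H, sample W.
Putting every candidate on a common basis:
  sample U: σ_y = 276.0 MPa, ρ = 7816 kg/m³
  sample H: σ_y = 460.0 MPa, ρ = 10300 kg/m³
  sample W: σ_y = 868.7 MPa, ρ = 4450 kg/m³
  sample W: M = 6.62×10⁻³
  sample U: M = 2.13×10⁻³
  sample H: M = 2.08×10⁻³
Highest index: sample W.

sample W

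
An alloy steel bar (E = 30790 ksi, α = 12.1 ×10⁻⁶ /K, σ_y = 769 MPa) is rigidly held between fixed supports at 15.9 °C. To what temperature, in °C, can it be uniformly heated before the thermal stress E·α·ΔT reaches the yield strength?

315 °C

E = 30790 ksi = 212.3 GPa.
E·α·ΔT = 769.0 MPa ⇒ ΔT = 769.0 / (212.3×10³ × 12.1×10⁻⁶) = 299.4 K.
T = 15.9 + 299.4 = 315.3 °C.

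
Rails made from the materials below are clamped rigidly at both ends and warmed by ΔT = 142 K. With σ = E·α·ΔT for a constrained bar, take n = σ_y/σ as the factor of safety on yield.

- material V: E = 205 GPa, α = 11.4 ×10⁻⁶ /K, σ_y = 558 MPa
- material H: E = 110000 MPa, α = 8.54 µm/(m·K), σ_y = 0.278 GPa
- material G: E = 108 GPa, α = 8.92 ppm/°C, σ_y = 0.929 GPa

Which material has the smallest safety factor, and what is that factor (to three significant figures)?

material V, n = 1.68

In consistent units (E in GPa, α in ×10⁻⁶/K, σ_y in MPa):
  material V: E = 205.0, α = 11.4, σ_y = 558.0 → σ = 332 MPa, n = 1.68
  material H: E = 110.0, α = 8.54, σ_y = 278.0 → σ = 133 MPa, n = 2.08
  material G: E = 108.0, α = 8.92, σ_y = 929.0 → σ = 137 MPa, n = 6.79
Material V has the lowest safety factor, n = 1.68.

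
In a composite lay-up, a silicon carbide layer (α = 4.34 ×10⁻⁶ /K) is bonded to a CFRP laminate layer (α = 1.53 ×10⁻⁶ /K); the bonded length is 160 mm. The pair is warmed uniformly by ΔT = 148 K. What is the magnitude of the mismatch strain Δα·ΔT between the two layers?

Δα = |4.34 − 1.53|×10⁻⁶/K = 2.81×10⁻⁶/K.
Mismatch strain = Δα·ΔT = 2.81×10⁻⁶ × 148.0 = 4.16×10⁻⁴.

4.16×10⁻⁴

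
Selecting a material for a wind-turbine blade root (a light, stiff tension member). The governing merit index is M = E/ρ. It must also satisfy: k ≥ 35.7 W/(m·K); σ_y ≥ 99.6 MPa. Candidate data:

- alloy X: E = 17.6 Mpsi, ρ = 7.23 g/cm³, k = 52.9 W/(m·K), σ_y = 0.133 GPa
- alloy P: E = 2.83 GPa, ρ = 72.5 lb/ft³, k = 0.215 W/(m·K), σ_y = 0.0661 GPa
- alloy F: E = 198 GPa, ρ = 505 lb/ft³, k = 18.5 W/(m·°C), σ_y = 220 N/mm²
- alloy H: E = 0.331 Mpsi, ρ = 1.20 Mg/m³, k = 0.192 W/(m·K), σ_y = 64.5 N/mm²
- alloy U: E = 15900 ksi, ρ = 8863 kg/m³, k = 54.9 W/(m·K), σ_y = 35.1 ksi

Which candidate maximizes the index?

alloy X

Screen on constraints: k ≥ 35.7 W/(m·K); σ_y ≥ 99.6 MPa. Survivors: alloy X, alloy U.
After converting to SI:
  alloy X: E = 121.3 GPa, ρ = 7230 kg/m³
  alloy U: E = 109.6 GPa, ρ = 8863 kg/m³
  alloy X: M = 16.8 MN·m/kg
  alloy U: M = 12.4 MN·m/kg
The maximum is for alloy X.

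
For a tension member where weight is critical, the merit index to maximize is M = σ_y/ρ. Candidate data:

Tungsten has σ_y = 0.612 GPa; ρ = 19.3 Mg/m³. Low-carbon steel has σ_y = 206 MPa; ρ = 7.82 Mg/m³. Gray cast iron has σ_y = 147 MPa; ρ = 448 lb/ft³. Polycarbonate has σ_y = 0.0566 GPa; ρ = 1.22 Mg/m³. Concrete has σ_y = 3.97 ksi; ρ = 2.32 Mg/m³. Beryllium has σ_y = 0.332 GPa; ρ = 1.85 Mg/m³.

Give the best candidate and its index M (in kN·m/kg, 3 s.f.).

beryllium, M = 179 kN·m/kg

After converting to SI:
  tungsten: σ_y = 612.0 MPa, ρ = 19300 kg/m³
  low-carbon steel: σ_y = 206.0 MPa, ρ = 7820 kg/m³
  gray cast iron: σ_y = 147.0 MPa, ρ = 7176 kg/m³
  polycarbonate: σ_y = 56.60 MPa, ρ = 1220 kg/m³
  concrete: σ_y = 27.37 MPa, ρ = 2320 kg/m³
  beryllium: σ_y = 332.0 MPa, ρ = 1850 kg/m³
  beryllium: M = 179 kN·m/kg
  polycarbonate: M = 46.4 kN·m/kg
  tungsten: M = 31.7 kN·m/kg
  low-carbon steel: M = 26.3 kN·m/kg
  gray cast iron: M = 20.5 kN·m/kg
  concrete: M = 11.8 kN·m/kg
The maximum is for beryllium.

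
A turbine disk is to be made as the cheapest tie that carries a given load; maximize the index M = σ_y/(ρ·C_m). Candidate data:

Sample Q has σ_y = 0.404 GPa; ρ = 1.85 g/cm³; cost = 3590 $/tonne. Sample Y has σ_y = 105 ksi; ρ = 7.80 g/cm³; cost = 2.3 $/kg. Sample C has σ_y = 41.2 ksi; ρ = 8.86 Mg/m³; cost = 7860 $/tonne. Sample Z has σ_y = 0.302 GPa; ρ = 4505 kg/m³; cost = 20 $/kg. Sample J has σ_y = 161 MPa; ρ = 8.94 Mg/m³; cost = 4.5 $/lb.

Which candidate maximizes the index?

Convert each candidate to consistent units, then evaluate M:
  sample Q: σ_y = 404.0 MPa, ρ = 1850 kg/m³, cost = 3.590 $/kg
  sample Y: σ_y = 723.9 MPa, ρ = 7800 kg/m³, cost = 2.300 $/kg
  sample C: σ_y = 284.1 MPa, ρ = 8860 kg/m³, cost = 7.860 $/kg
  sample Z: σ_y = 302.0 MPa, ρ = 4505 kg/m³, cost = 20.00 $/kg
  sample J: σ_y = 161.0 MPa, ρ = 8940 kg/m³, cost = 9.921 $/kg
  sample Q: M = 60.8 kN·m per $
  sample Y: M = 40.4 kN·m per $
  sample C: M = 4.08 kN·m per $
  sample Z: M = 3.35 kN·m per $
  sample J: M = 1.82 kN·m per $
Highest index: sample Q.

sample Q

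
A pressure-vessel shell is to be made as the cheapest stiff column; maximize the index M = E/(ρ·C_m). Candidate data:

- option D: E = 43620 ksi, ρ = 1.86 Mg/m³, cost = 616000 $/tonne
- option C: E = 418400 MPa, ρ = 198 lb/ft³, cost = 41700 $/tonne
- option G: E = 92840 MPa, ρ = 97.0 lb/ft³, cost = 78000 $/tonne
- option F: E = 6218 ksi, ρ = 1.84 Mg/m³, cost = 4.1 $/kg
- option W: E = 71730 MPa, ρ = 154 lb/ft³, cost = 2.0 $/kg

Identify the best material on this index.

Normalizing units and computing the index:
  option D: E = 300.7 GPa, ρ = 1860 kg/m³, cost = 616.0 $/kg
  option C: E = 418.4 GPa, ρ = 3172 kg/m³, cost = 41.70 $/kg
  option G: E = 92.84 GPa, ρ = 1554 kg/m³, cost = 78.00 $/kg
  option F: E = 42.87 GPa, ρ = 1840 kg/m³, cost = 4.100 $/kg
  option W: E = 71.73 GPa, ρ = 2467 kg/m³, cost = 2.000 $/kg
  option W: M = 14.5 MN·m per $
  option F: M = 5.68 MN·m per $
  option C: M = 3.16 MN·m per $
  option G: M = 0.766 MN·m per $
  option D: M = 0.262 MN·m per $
Highest index: option W.

option W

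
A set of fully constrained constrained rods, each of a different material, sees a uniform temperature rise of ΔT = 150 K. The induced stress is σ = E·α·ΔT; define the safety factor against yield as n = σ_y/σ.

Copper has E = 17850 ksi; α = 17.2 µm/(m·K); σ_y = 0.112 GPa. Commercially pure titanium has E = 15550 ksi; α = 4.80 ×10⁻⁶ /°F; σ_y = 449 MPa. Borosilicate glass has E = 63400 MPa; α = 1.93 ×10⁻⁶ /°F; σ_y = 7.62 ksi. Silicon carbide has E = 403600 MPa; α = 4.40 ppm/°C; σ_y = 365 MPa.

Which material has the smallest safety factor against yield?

copper

Converting E to GPa, α to ×10⁻⁶/K, σ_y to MPa, then σ and n for each:
  copper: E = 123.1, α = 17.2, σ_y = 112.0 → σ = 318 MPa, n = 0.353
  commercially pure titanium: E = 107.2, α = 8.64, σ_y = 449.0 → σ = 139 MPa, n = 3.23
  borosilicate glass: E = 63.40, α = 3.47, σ_y = 52.54 → σ = 33.0 MPa, n = 1.59
  silicon carbide: E = 403.6, α = 4.40, σ_y = 365.0 → σ = 266 MPa, n = 1.37
Copper has the lowest safety factor, n = 0.353.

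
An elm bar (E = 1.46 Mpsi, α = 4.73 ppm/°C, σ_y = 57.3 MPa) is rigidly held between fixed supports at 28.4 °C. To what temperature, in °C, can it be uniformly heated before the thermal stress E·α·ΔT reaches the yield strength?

E = 1.46 Mpsi = 10.07 GPa.
E·α·ΔT = 57.30 MPa ⇒ ΔT = 57.30 / (10.07×10³ × 4.73×10⁻⁶) = 1203 K.
T = 28.4 + 1203 = 1232 °C.

1230 °C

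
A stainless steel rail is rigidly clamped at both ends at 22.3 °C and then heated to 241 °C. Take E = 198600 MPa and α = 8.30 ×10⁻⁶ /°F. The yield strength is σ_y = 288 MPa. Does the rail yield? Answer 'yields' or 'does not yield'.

E = 198600 MPa = 198.6 GPa.
α = 8.30×10⁻⁶/°F × 9/5 = 14.9×10⁻⁶/K.
ΔT = 218.7 K. Constrained thermal stress σ = E·α·ΔT = 198.6×10³ MPa × 14.9×10⁻⁶ × 218.7 = 649 MPa (compressive).
Compare to σ_y = 288 MPa: σ ≥ σ_y, so it yields.

yields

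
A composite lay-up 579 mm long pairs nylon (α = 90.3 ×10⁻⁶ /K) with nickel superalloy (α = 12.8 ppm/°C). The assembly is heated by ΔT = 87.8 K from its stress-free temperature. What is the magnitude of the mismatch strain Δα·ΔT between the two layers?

6.80×10⁻³

Δα = |90.3 − 12.8|×10⁻⁶/K = 77.5×10⁻⁶/K.
Mismatch strain = Δα·ΔT = 77.5×10⁻⁶ × 87.8 = 6.80×10⁻³.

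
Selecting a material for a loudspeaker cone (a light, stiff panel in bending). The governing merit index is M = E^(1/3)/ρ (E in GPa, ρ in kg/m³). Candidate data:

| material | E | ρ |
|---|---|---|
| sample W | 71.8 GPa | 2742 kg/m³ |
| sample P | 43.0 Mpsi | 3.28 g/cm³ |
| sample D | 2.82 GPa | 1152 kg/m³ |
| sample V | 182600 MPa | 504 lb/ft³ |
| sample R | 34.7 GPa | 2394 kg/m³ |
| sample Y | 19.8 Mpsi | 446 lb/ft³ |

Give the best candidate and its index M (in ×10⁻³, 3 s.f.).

sample P, M = 2.03×10⁻³

After converting to SI:
  sample W: E = 71.80 GPa, ρ = 2742 kg/m³
  sample P: E = 296.5 GPa, ρ = 3280 kg/m³
  sample D: E = 2.820 GPa, ρ = 1152 kg/m³
  sample V: E = 182.6 GPa, ρ = 8073 kg/m³
  sample R: E = 34.70 GPa, ρ = 2394 kg/m³
  sample Y: E = 136.5 GPa, ρ = 7144 kg/m³
  sample P: M = 2.03×10⁻³
  sample W: M = 1.52×10⁻³
  sample R: M = 1.36×10⁻³
  sample D: M = 1.23×10⁻³
  sample Y: M = 0.721×10⁻³
  sample V: M = 0.703×10⁻³
The maximum is for sample P.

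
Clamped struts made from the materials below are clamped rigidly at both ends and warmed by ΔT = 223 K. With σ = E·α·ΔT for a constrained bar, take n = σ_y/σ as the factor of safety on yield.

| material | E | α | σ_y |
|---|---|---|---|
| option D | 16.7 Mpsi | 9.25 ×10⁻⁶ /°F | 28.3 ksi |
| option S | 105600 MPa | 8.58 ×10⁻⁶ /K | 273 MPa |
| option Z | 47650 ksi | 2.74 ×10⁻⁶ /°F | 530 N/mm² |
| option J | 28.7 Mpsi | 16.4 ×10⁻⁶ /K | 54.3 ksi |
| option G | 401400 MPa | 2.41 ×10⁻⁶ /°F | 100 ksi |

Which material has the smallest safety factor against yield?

option D

Converting E to GPa, α to ×10⁻⁶/K, σ_y to MPa, then σ and n for each:
  option D: E = 115.1, α = 16.6, σ_y = 195.1 → σ = 428 MPa, n = 0.456
  option S: E = 105.6, α = 8.58, σ_y = 273.0 → σ = 202 MPa, n = 1.35
  option Z: E = 328.5, α = 4.93, σ_y = 530.0 → σ = 361 MPa, n = 1.47
  option J: E = 197.9, α = 16.4, σ_y = 374.4 → σ = 724 MPa, n = 0.517
  option G: E = 401.4, α = 4.34, σ_y = 689.5 → σ = 388 MPa, n = 1.78
Smallest n: option D with n = 0.456.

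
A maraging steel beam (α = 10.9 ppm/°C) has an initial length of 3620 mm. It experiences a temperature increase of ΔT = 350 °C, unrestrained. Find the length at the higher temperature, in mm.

3633.8 mm

ΔL = α·L₀·ΔT = 10.9×10⁻⁶ × 3620 mm × 350.0 K = 13.8 mm.
L = L₀ + ΔL = 3620 + 13.8 = 3633.8 mm.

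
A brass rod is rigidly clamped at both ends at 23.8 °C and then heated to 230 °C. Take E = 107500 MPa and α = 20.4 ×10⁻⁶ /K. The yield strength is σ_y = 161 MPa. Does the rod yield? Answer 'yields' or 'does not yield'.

E = 107500 MPa = 107.5 GPa.
ΔT = 206.2 K. Constrained thermal stress σ = E·α·ΔT = 107.5×10³ MPa × 20.4×10⁻⁶ × 206.2 = 452 MPa (compressive).
Compare to σ_y = 161 MPa: σ ≥ σ_y, so it yields.

yields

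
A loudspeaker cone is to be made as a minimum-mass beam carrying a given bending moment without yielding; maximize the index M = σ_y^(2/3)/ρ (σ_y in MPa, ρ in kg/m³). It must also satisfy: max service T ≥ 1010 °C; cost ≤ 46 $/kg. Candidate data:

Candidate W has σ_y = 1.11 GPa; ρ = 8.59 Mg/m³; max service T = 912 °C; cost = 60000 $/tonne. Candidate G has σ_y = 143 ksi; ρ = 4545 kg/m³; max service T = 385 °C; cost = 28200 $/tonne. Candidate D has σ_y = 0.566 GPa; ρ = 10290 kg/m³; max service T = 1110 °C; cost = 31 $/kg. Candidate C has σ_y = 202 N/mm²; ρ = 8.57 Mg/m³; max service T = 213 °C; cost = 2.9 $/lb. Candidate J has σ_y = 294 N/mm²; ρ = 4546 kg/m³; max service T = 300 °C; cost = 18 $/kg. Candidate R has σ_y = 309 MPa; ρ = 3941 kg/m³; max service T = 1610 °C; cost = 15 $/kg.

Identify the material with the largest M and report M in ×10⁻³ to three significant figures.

candidate R, M = 11.6×10⁻³

Screen on constraints: max service T ≥ 1010 °C; cost ≤ 46 $/kg. Survivors: candidate D, candidate R.
After converting to SI:
  candidate D: σ_y = 566.0 MPa, ρ = 10290 kg/m³
  candidate R: σ_y = 309.0 MPa, ρ = 3941 kg/m³
  candidate R: M = 11.6×10⁻³
  candidate D: M = 6.65×10⁻³
Highest index: candidate R.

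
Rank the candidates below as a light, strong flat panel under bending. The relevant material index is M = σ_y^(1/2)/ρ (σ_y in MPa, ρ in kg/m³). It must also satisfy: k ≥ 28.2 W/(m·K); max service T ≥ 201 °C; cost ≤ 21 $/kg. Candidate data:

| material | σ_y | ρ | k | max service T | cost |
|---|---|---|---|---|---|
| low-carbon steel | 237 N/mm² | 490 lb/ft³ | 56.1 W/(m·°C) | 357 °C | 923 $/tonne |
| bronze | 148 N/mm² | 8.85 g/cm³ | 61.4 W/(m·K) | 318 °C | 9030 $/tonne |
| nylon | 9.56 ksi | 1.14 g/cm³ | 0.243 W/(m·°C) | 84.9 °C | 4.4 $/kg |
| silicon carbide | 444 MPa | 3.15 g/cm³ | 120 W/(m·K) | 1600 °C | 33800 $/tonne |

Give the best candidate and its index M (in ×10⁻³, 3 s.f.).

low-carbon steel, M = 1.96×10⁻³

Screen on constraints: k ≥ 28.2 W/(m·K); max service T ≥ 201 °C; cost ≤ 21 $/kg. Survivors: low-carbon steel, bronze.
In SI units:
  low-carbon steel: σ_y = 237.0 MPa, ρ = 7849 kg/m³
  bronze: σ_y = 148.0 MPa, ρ = 8850 kg/m³
  low-carbon steel: M = 1.96×10⁻³
  bronze: M = 1.37×10⁻³
Low-carbon steel ranks first.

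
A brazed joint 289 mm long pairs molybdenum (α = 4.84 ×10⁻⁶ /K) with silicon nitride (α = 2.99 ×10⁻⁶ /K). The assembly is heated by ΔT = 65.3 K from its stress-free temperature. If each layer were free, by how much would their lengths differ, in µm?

34.9 µm

Δα = |4.84 − 2.99|×10⁻⁶/K = 1.85×10⁻⁶/K.
ΔL_mismatch = Δα·L·ΔT = 1.85×10⁻⁶ × 289.0 mm × 65.3 K = 34.9 µm.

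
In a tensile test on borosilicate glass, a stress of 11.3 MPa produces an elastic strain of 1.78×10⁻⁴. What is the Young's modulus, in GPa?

63.5 GPa

E = σ/ε = 11.3 MPa / 1.78×10⁻⁴ = 63480 MPa = 63.5 GPa.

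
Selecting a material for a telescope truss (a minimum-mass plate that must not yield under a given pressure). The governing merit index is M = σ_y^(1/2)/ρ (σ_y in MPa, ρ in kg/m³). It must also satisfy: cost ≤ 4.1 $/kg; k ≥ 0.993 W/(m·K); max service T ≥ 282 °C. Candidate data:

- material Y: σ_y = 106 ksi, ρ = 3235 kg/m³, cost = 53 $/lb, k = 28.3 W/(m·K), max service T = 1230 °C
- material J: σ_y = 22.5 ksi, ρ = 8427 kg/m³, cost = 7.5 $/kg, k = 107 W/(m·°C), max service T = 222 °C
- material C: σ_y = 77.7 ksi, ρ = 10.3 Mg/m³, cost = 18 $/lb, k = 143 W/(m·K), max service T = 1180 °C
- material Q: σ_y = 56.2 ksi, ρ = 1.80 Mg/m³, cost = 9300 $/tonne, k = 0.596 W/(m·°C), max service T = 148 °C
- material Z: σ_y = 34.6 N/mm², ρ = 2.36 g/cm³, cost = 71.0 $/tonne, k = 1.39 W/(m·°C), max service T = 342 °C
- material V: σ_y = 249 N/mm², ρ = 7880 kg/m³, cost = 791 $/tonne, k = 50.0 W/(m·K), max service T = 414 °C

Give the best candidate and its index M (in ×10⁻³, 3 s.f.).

Screen on constraints: cost ≤ 4.1 $/kg; k ≥ 0.993 W/(m·K); max service T ≥ 282 °C. Survivors: material Z, material V.
In SI units:
  material Z: σ_y = 34.60 MPa, ρ = 2360 kg/m³
  material V: σ_y = 249.0 MPa, ρ = 7880 kg/m³
  material Z: M = 2.49×10⁻³
  material V: M = 2.00×10⁻³
Material Z ranks first.

material Z, M = 2.49×10⁻³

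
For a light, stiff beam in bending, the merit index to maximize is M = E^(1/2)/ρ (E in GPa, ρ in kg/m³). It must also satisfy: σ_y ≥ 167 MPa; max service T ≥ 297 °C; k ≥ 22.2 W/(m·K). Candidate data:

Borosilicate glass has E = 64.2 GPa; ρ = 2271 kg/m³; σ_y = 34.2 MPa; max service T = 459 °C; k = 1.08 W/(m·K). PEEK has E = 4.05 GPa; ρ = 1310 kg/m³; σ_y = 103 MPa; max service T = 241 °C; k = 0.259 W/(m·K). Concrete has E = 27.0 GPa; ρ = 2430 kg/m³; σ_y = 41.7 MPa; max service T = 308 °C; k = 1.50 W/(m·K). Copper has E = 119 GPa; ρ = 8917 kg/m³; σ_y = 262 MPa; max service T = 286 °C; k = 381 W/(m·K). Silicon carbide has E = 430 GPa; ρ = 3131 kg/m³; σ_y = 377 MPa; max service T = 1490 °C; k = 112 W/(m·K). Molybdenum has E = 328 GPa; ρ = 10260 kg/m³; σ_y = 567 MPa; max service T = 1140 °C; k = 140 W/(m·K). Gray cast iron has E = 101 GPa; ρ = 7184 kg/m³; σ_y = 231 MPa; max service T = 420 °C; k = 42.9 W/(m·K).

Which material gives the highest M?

Screen on constraints: σ_y ≥ 167 MPa; max service T ≥ 297 °C; k ≥ 22.2 W/(m·K). Survivors: silicon carbide, molybdenum, gray cast iron.
Computing M directly (units already consistent):
  silicon carbide: M = 6.62×10⁻³
  molybdenum: M = 1.77×10⁻³
  gray cast iron: M = 1.40×10⁻³
The maximum is for silicon carbide.

silicon carbide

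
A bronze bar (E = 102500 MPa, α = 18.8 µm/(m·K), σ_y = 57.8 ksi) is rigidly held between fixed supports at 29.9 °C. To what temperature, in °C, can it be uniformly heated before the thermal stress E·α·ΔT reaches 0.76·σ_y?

E = 102500 MPa = 102.5 GPa.
σ_y = 57.8 ksi = 398.5 MPa.
E·α·ΔT = 302.9 MPa ⇒ ΔT = 302.9 / (102.5×10³ × 18.8×10⁻⁶) = 157.2 K.
T = 29.9 + 157.2 = 187.1 °C.

187 °C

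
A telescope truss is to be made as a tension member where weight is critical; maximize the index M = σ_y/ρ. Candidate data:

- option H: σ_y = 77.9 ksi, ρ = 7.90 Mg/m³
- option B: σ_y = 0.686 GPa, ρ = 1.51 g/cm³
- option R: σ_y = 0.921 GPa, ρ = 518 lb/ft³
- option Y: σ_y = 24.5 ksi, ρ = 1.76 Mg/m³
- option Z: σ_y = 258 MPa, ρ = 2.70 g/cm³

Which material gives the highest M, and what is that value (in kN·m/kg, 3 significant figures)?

Putting every candidate on a common basis:
  option H: σ_y = 537.1 MPa, ρ = 7900 kg/m³
  option B: σ_y = 686.0 MPa, ρ = 1510 kg/m³
  option R: σ_y = 921.0 MPa, ρ = 8298 kg/m³
  option Y: σ_y = 168.9 MPa, ρ = 1760 kg/m³
  option Z: σ_y = 258.0 MPa, ρ = 2700 kg/m³
  option B: M = 454 kN·m/kg
  option R: M = 111 kN·m/kg
  option Y: M = 96.0 kN·m/kg
  option Z: M = 95.6 kN·m/kg
  option H: M = 68.0 kN·m/kg
The maximum is for option B.

option B, M = 454 kN·m/kg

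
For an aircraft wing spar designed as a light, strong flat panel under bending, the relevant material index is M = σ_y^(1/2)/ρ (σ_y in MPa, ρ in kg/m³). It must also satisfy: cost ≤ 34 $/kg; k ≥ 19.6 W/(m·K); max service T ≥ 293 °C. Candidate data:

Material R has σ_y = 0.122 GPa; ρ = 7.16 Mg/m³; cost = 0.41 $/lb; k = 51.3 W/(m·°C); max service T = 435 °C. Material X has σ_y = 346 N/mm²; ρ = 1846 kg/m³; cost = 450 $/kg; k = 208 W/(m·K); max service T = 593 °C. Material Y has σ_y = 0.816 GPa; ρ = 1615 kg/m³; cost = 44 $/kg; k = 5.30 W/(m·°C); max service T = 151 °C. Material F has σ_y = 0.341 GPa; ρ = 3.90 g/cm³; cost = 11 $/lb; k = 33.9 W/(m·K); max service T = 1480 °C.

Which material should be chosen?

material F

Screen on constraints: cost ≤ 34 $/kg; k ≥ 19.6 W/(m·K); max service T ≥ 293 °C. Survivors: material R, material F.
Normalizing units and computing the index:
  material R: σ_y = 122.0 MPa, ρ = 7160 kg/m³
  material F: σ_y = 341.0 MPa, ρ = 3900 kg/m³
  material F: M = 4.73×10⁻³
  material R: M = 1.54×10⁻³
Material F ranks first.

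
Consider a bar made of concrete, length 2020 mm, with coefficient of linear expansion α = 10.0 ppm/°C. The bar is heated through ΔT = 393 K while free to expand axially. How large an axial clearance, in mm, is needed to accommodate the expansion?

ΔL = α·L₀·ΔT = 10.0×10⁻⁶ × 2020 mm × 393.0 K = 7.94 mm.

7.94 mm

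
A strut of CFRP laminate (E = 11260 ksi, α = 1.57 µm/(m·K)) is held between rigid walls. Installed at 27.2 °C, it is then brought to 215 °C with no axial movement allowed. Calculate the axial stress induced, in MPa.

22.9 MPa

E = 11260 ksi = 77.63 GPa.
ΔT = 187.8 K. Constrained thermal stress σ = E·α·ΔT = 77.63×10³ MPa × 1.57×10⁻⁶ × 187.8 = 22.9 MPa (compressive).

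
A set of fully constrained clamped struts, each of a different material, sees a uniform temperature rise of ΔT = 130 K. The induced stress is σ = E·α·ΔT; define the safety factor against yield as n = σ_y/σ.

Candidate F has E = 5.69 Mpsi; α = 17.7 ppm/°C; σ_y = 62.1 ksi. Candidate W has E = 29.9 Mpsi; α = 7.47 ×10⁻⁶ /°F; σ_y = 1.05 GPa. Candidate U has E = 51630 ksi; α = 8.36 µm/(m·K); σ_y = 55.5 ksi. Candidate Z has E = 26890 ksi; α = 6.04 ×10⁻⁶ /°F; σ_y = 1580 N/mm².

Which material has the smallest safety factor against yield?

In consistent units (E in GPa, α in ×10⁻⁶/K, σ_y in MPa):
  candidate F: E = 39.23, α = 17.7, σ_y = 428.2 → σ = 90.3 MPa, n = 4.74
  candidate W: E = 206.2, α = 13.4, σ_y = 1050 → σ = 360 MPa, n = 2.91
  candidate U: E = 356.0, α = 8.36, σ_y = 382.7 → σ = 387 MPa, n = 0.989
  candidate Z: E = 185.4, α = 10.9, σ_y = 1580 → σ = 262 MPa, n = 6.03
Candidate U has the lowest safety factor, n = 0.989.

candidate U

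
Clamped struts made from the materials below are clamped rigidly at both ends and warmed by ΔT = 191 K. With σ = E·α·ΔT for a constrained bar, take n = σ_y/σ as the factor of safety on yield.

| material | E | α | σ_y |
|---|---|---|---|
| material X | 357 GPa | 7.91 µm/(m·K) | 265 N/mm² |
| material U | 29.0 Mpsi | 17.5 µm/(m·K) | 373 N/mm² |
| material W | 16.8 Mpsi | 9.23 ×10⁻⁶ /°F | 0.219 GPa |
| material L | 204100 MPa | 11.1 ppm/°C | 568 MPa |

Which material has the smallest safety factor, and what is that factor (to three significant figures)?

material X, n = 0.491

In consistent units (E in GPa, α in ×10⁻⁶/K, σ_y in MPa):
  material X: E = 357.0, α = 7.91, σ_y = 265.0 → σ = 539 MPa, n = 0.491
  material U: E = 199.9, α = 17.5, σ_y = 373.0 → σ = 668 MPa, n = 0.558
  material W: E = 115.8, α = 16.6, σ_y = 219.0 → σ = 368 MPa, n = 0.596
  material L: E = 204.1, α = 11.1, σ_y = 568.0 → σ = 433 MPa, n = 1.31
Material X has the lowest safety factor, n = 0.491.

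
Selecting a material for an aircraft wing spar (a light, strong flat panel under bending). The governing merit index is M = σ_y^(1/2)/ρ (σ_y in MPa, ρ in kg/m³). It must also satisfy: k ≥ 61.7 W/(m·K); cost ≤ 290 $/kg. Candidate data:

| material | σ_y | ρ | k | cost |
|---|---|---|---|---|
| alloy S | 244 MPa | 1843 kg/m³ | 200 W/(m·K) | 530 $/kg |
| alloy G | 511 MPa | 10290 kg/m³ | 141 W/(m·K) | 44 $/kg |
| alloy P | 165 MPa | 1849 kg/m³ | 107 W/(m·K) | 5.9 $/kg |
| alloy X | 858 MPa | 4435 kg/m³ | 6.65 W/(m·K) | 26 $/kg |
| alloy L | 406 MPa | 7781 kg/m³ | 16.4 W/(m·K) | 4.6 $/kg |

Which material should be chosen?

alloy P

Screen on constraints: k ≥ 61.7 W/(m·K); cost ≤ 290 $/kg. Survivors: alloy G, alloy P.
Computing M directly (units already consistent):
  alloy P: M = 6.95×10⁻³
  alloy G: M = 2.20×10⁻³
Alloy P has the largest M.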